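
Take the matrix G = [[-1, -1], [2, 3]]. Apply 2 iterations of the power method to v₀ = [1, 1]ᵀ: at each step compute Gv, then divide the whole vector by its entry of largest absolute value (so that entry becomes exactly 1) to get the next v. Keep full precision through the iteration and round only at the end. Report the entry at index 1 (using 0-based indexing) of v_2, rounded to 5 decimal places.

Gv0 = (-2.000000, 5.000000); divide by 5.000000 → v1 = (-0.400000, 1.000000)
Gv1 = (-0.600000, 2.200000); divide by 2.200000 → v2 = (-0.272727, 1.000000)
Requested entry of v2: 11/11 = 1.00000

1.00000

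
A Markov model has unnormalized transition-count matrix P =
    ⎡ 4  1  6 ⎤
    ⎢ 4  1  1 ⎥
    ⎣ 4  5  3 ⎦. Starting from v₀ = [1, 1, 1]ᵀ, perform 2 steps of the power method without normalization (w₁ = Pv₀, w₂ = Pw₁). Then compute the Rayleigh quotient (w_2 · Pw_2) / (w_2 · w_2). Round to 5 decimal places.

w1 = Pv₀ = (4·1 + 1·1 + 6·1; 4·1 + 1·1 + 1·1; 4·1 + 5·1 + 3·1) = (11, 6, 12)
w2 = Pw1 = (4·11 + 1·6 + 6·12; 4·11 + 1·6 + 1·12; 4·11 + 5·6 + 3·12) = (122, 62, 110)
Pw2 = (1210, 660, 1128)
w2·Pw2 = 122·1210 + 62·660 + 110·1128 = 312620; w2·w2 = 122·122 + 62·62 + 110·110 = 30828
λ ≈ 312620/30828 = 10.14078

λ ≈ 10.14078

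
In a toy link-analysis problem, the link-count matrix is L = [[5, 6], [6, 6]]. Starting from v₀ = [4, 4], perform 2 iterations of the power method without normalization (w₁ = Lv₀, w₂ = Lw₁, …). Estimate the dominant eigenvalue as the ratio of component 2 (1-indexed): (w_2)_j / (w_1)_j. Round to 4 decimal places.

λ ≈ 11.5000

w1 = Lv₀ = (5·4 + 6·4; 6·4 + 6·4) = (44, 48)
w2 = Lw1 = (5·44 + 6·48; 6·44 + 6·48) = (508, 552)
Ratio at component: 552 / 48 = 11.5000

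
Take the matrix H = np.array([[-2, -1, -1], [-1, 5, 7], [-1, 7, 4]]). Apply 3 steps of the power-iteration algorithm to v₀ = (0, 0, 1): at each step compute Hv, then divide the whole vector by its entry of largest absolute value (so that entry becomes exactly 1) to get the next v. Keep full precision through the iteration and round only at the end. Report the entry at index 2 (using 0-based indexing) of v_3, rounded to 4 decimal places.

Hv0 = (-1.00000, 7.00000, 4.00000); divide by 7.00000 → v1 = (-0.14286, 1.00000, 0.57143)
Hv1 = (-1.28571, 9.14286, 9.42857); divide by 9.42857 → v2 = (-0.13636, 0.96970, 1.00000)
Hv2 = (-1.69697, 11.98485, 10.92424); divide by 11.98485 → v3 = (-0.14159, 1.00000, 0.91150)
Requested entry of v3: 721/791 = 0.9115

0.9115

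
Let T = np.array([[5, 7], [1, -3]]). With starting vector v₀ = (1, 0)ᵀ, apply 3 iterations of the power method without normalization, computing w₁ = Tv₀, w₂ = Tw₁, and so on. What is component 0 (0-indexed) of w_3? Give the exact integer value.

w1 = Tv₀ = (5·1 + 7·0; 1·1 + (-3)·0) = (5, 1)
w2 = Tw1 = (5·5 + 7·1; 1·5 + (-3)·1) = (32, 2)
w3 = Tw2 = (174, 26)
The requested component of w3 is 174.

174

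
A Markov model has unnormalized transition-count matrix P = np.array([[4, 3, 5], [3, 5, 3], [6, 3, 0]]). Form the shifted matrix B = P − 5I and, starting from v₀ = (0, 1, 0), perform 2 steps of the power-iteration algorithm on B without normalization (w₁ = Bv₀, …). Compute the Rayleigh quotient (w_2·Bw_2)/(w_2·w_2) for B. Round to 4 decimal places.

μ ≈ 3.8302

B = P − 5I has rows (-1, 3, 5); (3, 0, 3); (6, 3, -5)
w1 = Bv₀ = ((-1)·0 + 3·1 + 5·0; 3·0 + 0·1 + 3·0; 6·0 + 3·1 + (-5)·0) = (3, 0, 3)
w2 = Bw1 = ((-1)·3 + 3·0 + 5·3; 3·3 + 0·0 + 3·3; 6·3 + 3·0 + (-5)·3) = (12, 18, 3)
Bw2 = (57, 45, 111)
w2·Bw2 = 1827; w2·w2 = 477; μ ≈ 1827/477 = 3.8302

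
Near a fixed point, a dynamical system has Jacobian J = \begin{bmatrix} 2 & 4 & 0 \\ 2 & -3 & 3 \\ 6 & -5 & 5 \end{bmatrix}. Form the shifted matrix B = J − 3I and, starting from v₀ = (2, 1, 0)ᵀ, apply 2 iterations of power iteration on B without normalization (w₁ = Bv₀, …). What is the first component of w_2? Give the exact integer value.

-10

B = J − 3I has rows (-1, 4, 0); (2, -6, 3); (6, -5, 2)
w1 = Bv₀ = ((-1)·2 + 4·1 + 0·0; 2·2 + (-6)·1 + 3·0; 6·2 + (-5)·1 + 2·0) = (2, -2, 7)
w2 = Bw1 = ((-1)·2 + 4·(-2) + 0·7; 2·2 + (-6)·(-2) + 3·7; 6·2 + (-5)·(-2) + 2·7) = (-10, 37, 36)
Requested component of w2: -10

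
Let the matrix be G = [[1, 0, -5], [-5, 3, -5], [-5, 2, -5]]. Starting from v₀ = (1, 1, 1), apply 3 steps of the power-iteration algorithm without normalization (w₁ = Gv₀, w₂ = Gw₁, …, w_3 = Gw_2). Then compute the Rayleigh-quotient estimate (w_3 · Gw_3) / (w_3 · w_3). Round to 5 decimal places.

w1 = Gv₀ = (1·1 + 0·1 + (-5)·1; (-5)·1 + 3·1 + (-5)·1; (-5)·1 + 2·1 + (-5)·1) = (-4, -7, -8)
w2 = Gw1 = (1·(-4) + 0·(-7) + (-5)·(-8); (-5)·(-4) + 3·(-7) + (-5)·(-8); (-5)·(-4) + 2·(-7) + (-5)·(-8)) = (36, 39, 46)
w3 = Gw2 = (-194, -293, -332)
Gw3 = (1466, 1751, 2044)
w3·Gw3 = (-194)·1466 + (-293)·1751 + (-332)·2044 = -1476055; w3·w3 = (-194)·(-194) + (-293)·(-293) + (-332)·(-332) = 233709
λ ≈ -1476055/233709 = -6.31578

λ ≈ -6.31578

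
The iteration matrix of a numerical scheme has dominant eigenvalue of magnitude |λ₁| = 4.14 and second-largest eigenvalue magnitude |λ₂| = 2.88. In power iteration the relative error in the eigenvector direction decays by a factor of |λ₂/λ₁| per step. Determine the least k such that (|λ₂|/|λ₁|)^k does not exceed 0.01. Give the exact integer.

|λ₂/λ₁| = 2.88/4.14 = 0.69565
Need k ≥ ln(0.01) / ln(0.69565) = -4.6052 / -0.3629 ≈ 12.690
Smallest integer k satisfying the bound: 13

13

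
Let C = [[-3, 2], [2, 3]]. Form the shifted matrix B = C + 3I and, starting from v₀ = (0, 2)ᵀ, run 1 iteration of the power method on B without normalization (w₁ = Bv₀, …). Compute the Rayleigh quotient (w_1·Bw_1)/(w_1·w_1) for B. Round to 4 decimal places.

B = C + 3I has rows (0, 2); (2, 6)
w1 = Bv₀ = (0·0 + 2·2; 2·0 + 6·2) = (4, 12)
Bw1 = (24, 80)
w1·Bw1 = 1056; w1·w1 = 160; μ ≈ 1056/160 = 6.6000

6.6000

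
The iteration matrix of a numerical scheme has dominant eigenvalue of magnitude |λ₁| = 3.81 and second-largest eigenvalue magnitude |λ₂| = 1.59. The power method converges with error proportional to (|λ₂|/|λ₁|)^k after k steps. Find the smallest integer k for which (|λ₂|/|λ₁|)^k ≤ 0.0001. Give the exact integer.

11

|λ₂/λ₁| = 1.59/3.81 = 0.41732
Need k ≥ ln(0.0001) / ln(0.41732) = -9.2103 / -0.8739 ≈ 10.539
Smallest integer k satisfying the bound: 11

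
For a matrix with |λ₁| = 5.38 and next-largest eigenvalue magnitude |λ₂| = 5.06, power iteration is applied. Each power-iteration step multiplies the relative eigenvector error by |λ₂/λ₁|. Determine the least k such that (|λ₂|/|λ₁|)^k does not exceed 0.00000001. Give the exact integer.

|λ₂/λ₁| = 5.06/5.38 = 0.94052
Need k ≥ ln(0.00000001) / ln(0.94052) = -18.4207 / -0.0613 ≈ 300.393
Smallest integer k satisfying the bound: 301

301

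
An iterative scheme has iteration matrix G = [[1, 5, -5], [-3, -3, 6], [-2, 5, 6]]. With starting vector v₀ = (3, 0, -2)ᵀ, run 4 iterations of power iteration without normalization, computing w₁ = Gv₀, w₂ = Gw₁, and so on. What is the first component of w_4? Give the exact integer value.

w1 = Gv₀ = (1·3 + 5·0 + (-5)·(-2); (-3)·3 + (-3)·0 + 6·(-2); (-2)·3 + 5·0 + 6·(-2)) = (13, -21, -18)
w2 = Gw1 = (1·13 + 5·(-21) + (-5)·(-18); (-3)·13 + (-3)·(-21) + 6·(-18); (-2)·13 + 5·(-21) + 6·(-18)) = (-2, -84, -239)
w3 = Gw2 = (773, -1176, -1850)
w4 = Gw3 = (4143, -9891, -18526)
The requested component of w4 is 4143.

4143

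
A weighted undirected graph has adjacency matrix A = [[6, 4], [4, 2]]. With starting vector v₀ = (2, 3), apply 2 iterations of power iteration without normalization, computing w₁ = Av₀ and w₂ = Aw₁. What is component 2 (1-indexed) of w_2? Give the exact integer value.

124

w1 = Av₀ = (6·2 + 4·3; 4·2 + 2·3) = (24, 14)
w2 = Aw1 = (6·24 + 4·14; 4·24 + 2·14) = (200, 124)
The requested component of w2 is 124.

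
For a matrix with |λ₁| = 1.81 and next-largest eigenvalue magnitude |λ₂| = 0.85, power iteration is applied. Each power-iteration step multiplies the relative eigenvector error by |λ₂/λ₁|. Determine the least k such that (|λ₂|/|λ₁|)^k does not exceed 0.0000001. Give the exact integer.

22

|λ₂/λ₁| = 0.85/1.81 = 0.46961
Need k ≥ ln(0.0000001) / ln(0.46961) = -16.1181 / -0.7558 ≈ 21.325
Smallest integer k satisfying the bound: 22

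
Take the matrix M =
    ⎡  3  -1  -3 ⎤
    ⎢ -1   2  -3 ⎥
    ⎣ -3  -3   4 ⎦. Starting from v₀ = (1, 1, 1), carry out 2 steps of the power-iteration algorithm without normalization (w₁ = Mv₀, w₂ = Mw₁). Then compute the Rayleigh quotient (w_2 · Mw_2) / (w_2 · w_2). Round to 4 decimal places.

w1 = Mv₀ = (3·1 + (-1)·1 + (-3)·1; (-1)·1 + 2·1 + (-3)·1; (-3)·1 + (-3)·1 + 4·1) = (-1, -2, -2)
w2 = Mw1 = (3·(-1) + (-1)·(-2) + (-3)·(-2); (-1)·(-1) + 2·(-2) + (-3)·(-2); (-3)·(-1) + (-3)·(-2) + 4·(-2)) = (5, 3, 1)
Mw2 = (9, -2, -20)
w2·Mw2 = 5·9 + 3·(-2) + 1·(-20) = 19; w2·w2 = 5·5 + 3·3 + 1·1 = 35
λ ≈ 19/35 = 0.5429

0.5429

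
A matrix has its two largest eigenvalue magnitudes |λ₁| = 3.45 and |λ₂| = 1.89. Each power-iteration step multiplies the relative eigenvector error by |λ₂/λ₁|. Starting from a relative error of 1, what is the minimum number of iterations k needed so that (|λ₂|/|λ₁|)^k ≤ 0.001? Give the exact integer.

|λ₂/λ₁| = 1.89/3.45 = 0.54783
Need k ≥ ln(0.001) / ln(0.54783) = -6.9078 / -0.6018 ≈ 11.479
Smallest integer k satisfying the bound: 12

12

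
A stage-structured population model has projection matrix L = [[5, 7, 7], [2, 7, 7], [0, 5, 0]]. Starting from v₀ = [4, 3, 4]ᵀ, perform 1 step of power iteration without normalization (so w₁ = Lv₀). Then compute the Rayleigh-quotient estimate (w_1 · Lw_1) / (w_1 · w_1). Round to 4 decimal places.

12.0765

w1 = Lv₀ = (69, 57, 15)
Lw1 = (849, 642, 285)
w1·Lw1 = 69·849 + 57·642 + 15·285 = 99450; w1·w1 = 69·69 + 57·57 + 15·15 = 8235
λ ≈ 99450/8235 = 12.0765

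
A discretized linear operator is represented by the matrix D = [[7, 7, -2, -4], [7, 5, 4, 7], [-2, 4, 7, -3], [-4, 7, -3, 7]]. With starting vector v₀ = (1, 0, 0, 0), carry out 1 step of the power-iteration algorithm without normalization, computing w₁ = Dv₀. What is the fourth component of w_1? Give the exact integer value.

-4

w1 = Dv₀ = (7·1 + 7·0 + (-2)·0 + (-4)·0; 7·1 + 5·0 + 4·0 + 7·0; (-2)·1 + 4·0 + 7·0 + (-3)·0; (-4)·1 + 7·0 + (-3)·0 + 7·0) = (7, 7, -2, -4)
The requested component of w1 is -4.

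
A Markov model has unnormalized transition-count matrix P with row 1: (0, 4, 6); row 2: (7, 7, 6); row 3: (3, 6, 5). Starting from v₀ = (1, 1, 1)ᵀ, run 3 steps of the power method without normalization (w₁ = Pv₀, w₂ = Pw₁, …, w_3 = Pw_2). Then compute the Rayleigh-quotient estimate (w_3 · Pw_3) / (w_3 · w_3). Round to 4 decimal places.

w1 = Pv₀ = (0·1 + 4·1 + 6·1; 7·1 + 7·1 + 6·1; 3·1 + 6·1 + 5·1) = (10, 20, 14)
w2 = Pw1 = (0·10 + 4·20 + 6·14; 7·10 + 7·20 + 6·14; 3·10 + 6·20 + 5·14) = (164, 294, 220)
w3 = Pw2 = (2496, 4526, 3356)
Pw3 = (38240, 69290, 51424)
w3·Pw3 = 2496·38240 + 4526·69290 + 3356·51424 = 581632524; w3·w3 = 2496·2496 + 4526·4526 + 3356·3356 = 37977428
λ ≈ 581632524/37977428 = 15.3152

15.3152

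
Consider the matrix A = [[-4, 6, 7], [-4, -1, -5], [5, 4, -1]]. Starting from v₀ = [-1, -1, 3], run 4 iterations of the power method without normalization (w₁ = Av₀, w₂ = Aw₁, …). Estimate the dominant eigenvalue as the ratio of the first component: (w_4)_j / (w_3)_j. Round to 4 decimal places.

λ ≈ -7.8317

w1 = Av₀ = ((-4)·(-1) + 6·(-1) + 7·3; (-4)·(-1) + (-1)·(-1) + (-5)·3; 5·(-1) + 4·(-1) + (-1)·3) = (19, -10, -12)
w2 = Aw1 = ((-4)·19 + 6·(-10) + 7·(-12); (-4)·19 + (-1)·(-10) + (-5)·(-12); 5·19 + 4·(-10) + (-1)·(-12)) = (-220, -6, 67)
w3 = Aw2 = (1313, 551, -1191)
w4 = Aw3 = (-10283, 152, 9960)
Ratio at component: -10283 / 1313 = -7.8317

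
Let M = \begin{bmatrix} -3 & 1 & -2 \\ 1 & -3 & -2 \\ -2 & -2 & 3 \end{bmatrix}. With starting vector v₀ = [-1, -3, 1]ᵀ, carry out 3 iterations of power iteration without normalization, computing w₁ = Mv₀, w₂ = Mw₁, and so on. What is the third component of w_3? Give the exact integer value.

179

w1 = Mv₀ = ((-3)·(-1) + 1·(-3) + (-2)·1; 1·(-1) + (-3)·(-3) + (-2)·1; (-2)·(-1) + (-2)·(-3) + 3·1) = (-2, 6, 11)
w2 = Mw1 = ((-3)·(-2) + 1·6 + (-2)·11; 1·(-2) + (-3)·6 + (-2)·11; (-2)·(-2) + (-2)·6 + 3·11) = (-10, -42, 25)
w3 = Mw2 = (-62, 66, 179)
The requested component of w3 is 179.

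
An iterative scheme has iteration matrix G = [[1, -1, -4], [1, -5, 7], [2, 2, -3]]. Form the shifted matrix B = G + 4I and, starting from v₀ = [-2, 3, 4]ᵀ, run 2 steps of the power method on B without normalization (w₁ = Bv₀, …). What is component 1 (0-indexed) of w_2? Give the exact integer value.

-10

B = G + 4I has rows (5, -1, -4); (1, -1, 7); (2, 2, 1)
w1 = Bv₀ = (-29, 23, 6)
w2 = Bw1 = (-192, -10, -6)
Requested component of w2: -10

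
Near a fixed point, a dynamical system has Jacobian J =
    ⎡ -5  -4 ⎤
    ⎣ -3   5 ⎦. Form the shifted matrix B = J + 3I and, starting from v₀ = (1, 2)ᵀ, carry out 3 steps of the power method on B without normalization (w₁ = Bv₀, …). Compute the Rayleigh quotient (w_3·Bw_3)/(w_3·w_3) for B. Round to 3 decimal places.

9.028

B = J + 3I has rows (-2, -4); (-3, 8)
w1 = Bv₀ = (-10, 13)
w2 = Bw1 = (-32, 134)
w3 = Bw2 = (-472, 1168)
Bw3 = (-3728, 10760)
w3·Bw3 = 14327296; w3·w3 = 1587008; μ ≈ 14327296/1587008 = 9.028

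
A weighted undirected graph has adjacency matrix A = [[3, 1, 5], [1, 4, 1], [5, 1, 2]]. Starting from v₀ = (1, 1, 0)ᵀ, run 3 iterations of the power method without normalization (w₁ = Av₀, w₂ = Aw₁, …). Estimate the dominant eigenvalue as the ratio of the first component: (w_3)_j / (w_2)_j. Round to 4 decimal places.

w1 = Av₀ = (4, 5, 6)
w2 = Aw1 = (47, 30, 37)
w3 = Aw2 = (356, 204, 339)
Ratio at component: 356 / 47 = 7.5745

7.5745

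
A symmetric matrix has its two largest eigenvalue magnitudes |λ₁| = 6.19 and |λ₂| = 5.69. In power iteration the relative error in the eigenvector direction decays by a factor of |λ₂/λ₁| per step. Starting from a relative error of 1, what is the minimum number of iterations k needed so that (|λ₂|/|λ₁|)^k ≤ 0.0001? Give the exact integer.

110

|λ₂/λ₁| = 5.69/6.19 = 0.91922
Need k ≥ ln(0.0001) / ln(0.91922) = -9.2103 / -0.0842 ≈ 109.354
Smallest integer k satisfying the bound: 110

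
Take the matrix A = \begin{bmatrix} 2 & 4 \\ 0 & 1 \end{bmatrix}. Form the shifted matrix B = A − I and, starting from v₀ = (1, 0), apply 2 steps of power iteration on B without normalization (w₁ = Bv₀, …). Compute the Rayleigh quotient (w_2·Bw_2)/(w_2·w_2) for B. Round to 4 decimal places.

1.0000

B = A − I has rows (1, 4); (0, 0)
w1 = Bv₀ = (1·1 + 4·0; 0·1 + 0·0) = (1, 0)
w2 = Bw1 = (1·1 + 4·0; 0·1 + 0·0) = (1, 0)
Bw2 = (1, 0)
w2·Bw2 = 1; w2·w2 = 1; μ ≈ 1/1 = 1.0000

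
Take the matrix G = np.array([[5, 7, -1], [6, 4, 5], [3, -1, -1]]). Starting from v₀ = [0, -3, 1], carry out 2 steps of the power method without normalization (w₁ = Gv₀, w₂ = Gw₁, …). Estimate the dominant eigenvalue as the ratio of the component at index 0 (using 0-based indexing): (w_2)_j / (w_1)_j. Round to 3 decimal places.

λ ≈ 7.318

w1 = Gv₀ = (-22, -7, 2)
w2 = Gw1 = (-161, -150, -61)
Ratio at component: -161 / -22 = 7.318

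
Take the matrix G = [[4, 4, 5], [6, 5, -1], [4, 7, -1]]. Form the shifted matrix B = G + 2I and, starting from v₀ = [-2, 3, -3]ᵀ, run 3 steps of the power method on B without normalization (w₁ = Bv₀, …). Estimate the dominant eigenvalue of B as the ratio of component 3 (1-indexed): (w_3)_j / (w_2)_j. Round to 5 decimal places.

B = G + 2I has rows (6, 4, 5); (6, 7, -1); (4, 7, 1)
w1 = Bv₀ = (-15, 12, 10)
w2 = Bw1 = (8, -16, 34)
w3 = Bw2 = (154, -98, -46)
Ratio: -46/34 = -1.35294

μ ≈ -1.35294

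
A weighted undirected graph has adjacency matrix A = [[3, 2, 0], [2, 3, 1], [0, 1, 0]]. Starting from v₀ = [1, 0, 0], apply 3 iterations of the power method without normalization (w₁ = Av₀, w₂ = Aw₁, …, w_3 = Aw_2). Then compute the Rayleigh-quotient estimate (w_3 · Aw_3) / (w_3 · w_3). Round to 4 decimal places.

5.0992

w1 = Av₀ = (3·1 + 2·0 + 0·0; 2·1 + 3·0 + 1·0; 0·1 + 1·0 + 0·0) = (3, 2, 0)
w2 = Aw1 = (3·3 + 2·2 + 0·0; 2·3 + 3·2 + 1·0; 0·3 + 1·2 + 0·0) = (13, 12, 2)
w3 = Aw2 = (63, 64, 12)
Aw3 = (317, 330, 64)
w3·Aw3 = 63·317 + 64·330 + 12·64 = 41859; w3·w3 = 63·63 + 64·64 + 12·12 = 8209
λ ≈ 41859/8209 = 5.0992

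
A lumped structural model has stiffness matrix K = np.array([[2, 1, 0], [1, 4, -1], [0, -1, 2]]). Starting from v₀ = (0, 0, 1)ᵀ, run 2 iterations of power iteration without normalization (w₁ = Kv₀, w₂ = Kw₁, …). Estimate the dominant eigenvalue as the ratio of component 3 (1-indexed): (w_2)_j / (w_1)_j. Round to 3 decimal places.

λ ≈ 2.500

w1 = Kv₀ = (2·0 + 1·0 + 0·1; 1·0 + 4·0 + (-1)·1; 0·0 + (-1)·0 + 2·1) = (0, -1, 2)
w2 = Kw1 = (2·0 + 1·(-1) + 0·2; 1·0 + 4·(-1) + (-1)·2; 0·0 + (-1)·(-1) + 2·2) = (-1, -6, 5)
Ratio at component: 5 / 2 = 2.500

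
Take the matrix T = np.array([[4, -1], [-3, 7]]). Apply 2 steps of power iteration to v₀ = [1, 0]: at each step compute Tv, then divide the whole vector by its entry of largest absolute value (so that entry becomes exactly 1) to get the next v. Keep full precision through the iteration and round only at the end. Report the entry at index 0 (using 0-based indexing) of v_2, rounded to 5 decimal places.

Tv0 = (4.000000, -3.000000); divide by 4.000000 → v1 = (1.000000, -0.750000)
Tv1 = (4.750000, -8.250000); divide by -8.250000 → v2 = (-0.575758, 1.000000)
Requested entry of v2: 19/-33 = -0.57576

-0.57576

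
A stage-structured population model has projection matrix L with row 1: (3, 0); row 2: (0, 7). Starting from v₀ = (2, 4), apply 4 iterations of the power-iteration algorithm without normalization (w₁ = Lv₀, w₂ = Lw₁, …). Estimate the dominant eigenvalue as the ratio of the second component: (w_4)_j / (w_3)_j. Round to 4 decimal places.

w1 = Lv₀ = (3·2 + 0·4; 0·2 + 7·4) = (6, 28)
w2 = Lw1 = (3·6 + 0·28; 0·6 + 7·28) = (18, 196)
w3 = Lw2 = (54, 1372)
w4 = Lw3 = (162, 9604)
Ratio at component: 9604 / 1372 = 7.0000

λ ≈ 7.0000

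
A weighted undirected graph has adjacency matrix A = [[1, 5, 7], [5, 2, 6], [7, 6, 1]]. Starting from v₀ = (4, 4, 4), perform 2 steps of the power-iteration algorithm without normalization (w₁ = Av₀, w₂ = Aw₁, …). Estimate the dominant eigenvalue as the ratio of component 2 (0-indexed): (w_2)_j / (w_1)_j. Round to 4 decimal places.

λ ≈ 13.0714

w1 = Av₀ = (1·4 + 5·4 + 7·4; 5·4 + 2·4 + 6·4; 7·4 + 6·4 + 1·4) = (52, 52, 56)
w2 = Aw1 = (1·52 + 5·52 + 7·56; 5·52 + 2·52 + 6·56; 7·52 + 6·52 + 1·56) = (704, 700, 732)
Ratio at component: 732 / 56 = 13.0714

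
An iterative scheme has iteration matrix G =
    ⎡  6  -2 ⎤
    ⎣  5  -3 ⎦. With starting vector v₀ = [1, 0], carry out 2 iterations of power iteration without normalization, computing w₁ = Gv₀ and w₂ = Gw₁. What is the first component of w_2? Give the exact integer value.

26

w1 = Gv₀ = (6·1 + (-2)·0; 5·1 + (-3)·0) = (6, 5)
w2 = Gw1 = (6·6 + (-2)·5; 5·6 + (-3)·5) = (26, 15)
The requested component of w2 is 26.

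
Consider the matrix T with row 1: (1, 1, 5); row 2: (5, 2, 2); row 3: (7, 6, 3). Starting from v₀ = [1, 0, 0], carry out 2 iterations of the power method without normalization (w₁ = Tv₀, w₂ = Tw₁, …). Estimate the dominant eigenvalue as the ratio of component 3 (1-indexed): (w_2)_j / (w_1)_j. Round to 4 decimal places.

w1 = Tv₀ = (1·1 + 1·0 + 5·0; 5·1 + 2·0 + 2·0; 7·1 + 6·0 + 3·0) = (1, 5, 7)
w2 = Tw1 = (1·1 + 1·5 + 5·7; 5·1 + 2·5 + 2·7; 7·1 + 6·5 + 3·7) = (41, 29, 58)
Ratio at component: 58 / 7 = 8.2857

8.2857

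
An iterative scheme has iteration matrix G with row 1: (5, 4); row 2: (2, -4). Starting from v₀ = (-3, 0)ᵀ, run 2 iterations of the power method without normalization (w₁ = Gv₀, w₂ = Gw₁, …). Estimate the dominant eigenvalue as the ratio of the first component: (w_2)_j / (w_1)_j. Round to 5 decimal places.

w1 = Gv₀ = (5·(-3) + 4·0; 2·(-3) + (-4)·0) = (-15, -6)
w2 = Gw1 = (5·(-15) + 4·(-6); 2·(-15) + (-4)·(-6)) = (-99, -6)
Ratio at component: -99 / -15 = 6.60000

λ ≈ 6.60000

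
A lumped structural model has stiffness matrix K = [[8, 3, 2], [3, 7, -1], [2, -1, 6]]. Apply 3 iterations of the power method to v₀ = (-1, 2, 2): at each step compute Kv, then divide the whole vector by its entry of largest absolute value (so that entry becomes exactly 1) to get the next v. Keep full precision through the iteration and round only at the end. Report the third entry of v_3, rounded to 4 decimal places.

Kv0 = (2.00000, 9.00000, 8.00000); divide by 9.00000 → v1 = (0.22222, 1.00000, 0.88889)
Kv1 = (6.55556, 6.77778, 4.77778); divide by 6.77778 → v2 = (0.96721, 1.00000, 0.70492)
Kv2 = (12.14754, 9.19672, 5.16393); divide by 12.14754 → v3 = (1.00000, 0.75709, 0.42510)
Requested entry of v3: 315/741 = 0.4251

0.4251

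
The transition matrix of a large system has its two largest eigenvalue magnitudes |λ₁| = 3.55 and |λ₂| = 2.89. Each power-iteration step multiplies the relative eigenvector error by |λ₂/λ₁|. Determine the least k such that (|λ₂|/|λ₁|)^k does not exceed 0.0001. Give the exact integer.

|λ₂/λ₁| = 2.89/3.55 = 0.81408
Need k ≥ ln(0.0001) / ln(0.81408) = -9.2103 / -0.2057 ≈ 44.778
Smallest integer k satisfying the bound: 45

45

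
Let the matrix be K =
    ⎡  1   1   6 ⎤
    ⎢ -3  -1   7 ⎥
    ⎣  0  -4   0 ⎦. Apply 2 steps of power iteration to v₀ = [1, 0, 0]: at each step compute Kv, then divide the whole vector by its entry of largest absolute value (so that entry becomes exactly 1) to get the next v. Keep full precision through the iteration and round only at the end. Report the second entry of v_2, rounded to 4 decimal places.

0.0000

Kv0 = (1.00000, -3.00000, 0.00000); divide by -3.00000 → v1 = (-0.33333, 1.00000, 0.00000)
Kv1 = (0.66667, 0.00000, -4.00000); divide by -4.00000 → v2 = (-0.16667, 0.00000, 1.00000)
Requested entry of v2: 0/12 = 0.0000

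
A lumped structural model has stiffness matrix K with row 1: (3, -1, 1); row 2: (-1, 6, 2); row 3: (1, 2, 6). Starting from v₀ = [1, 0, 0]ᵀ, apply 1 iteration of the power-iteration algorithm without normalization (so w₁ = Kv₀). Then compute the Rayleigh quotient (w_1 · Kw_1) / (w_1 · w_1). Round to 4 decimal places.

λ ≈ 4.2727

w1 = Kv₀ = (3·1 + (-1)·0 + 1·0; (-1)·1 + 6·0 + 2·0; 1·1 + 2·0 + 6·0) = (3, -1, 1)
Kw1 = (11, -7, 7)
w1·Kw1 = 3·11 + (-1)·(-7) + 1·7 = 47; w1·w1 = 3·3 + (-1)·(-1) + 1·1 = 11
λ ≈ 47/11 = 4.2727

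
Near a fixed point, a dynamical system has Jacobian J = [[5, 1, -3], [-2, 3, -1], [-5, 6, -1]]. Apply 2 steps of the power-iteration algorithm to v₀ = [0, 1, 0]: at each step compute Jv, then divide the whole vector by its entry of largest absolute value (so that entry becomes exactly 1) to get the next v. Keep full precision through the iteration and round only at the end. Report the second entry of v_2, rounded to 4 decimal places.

Jv0 = (1.00000, 3.00000, 6.00000); divide by 6.00000 → v1 = (0.16667, 0.50000, 1.00000)
Jv1 = (-1.66667, 0.16667, 1.16667); divide by -1.66667 → v2 = (1.00000, -0.10000, -0.70000)
Requested entry of v2: 1/-10 = -0.1000

-0.1000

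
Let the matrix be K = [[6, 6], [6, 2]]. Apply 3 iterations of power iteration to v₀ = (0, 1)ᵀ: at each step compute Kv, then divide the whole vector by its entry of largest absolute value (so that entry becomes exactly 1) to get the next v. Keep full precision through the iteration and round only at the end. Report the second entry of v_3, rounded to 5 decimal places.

0.69697

Kv0 = (6.000000, 2.000000); divide by 6.000000 → v1 = (1.000000, 0.333333)
Kv1 = (8.000000, 6.666667); divide by 8.000000 → v2 = (1.000000, 0.833333)
Kv2 = (11.000000, 7.666667); divide by 11.000000 → v3 = (1.000000, 0.696970)
Requested entry of v3: 368/528 = 0.69697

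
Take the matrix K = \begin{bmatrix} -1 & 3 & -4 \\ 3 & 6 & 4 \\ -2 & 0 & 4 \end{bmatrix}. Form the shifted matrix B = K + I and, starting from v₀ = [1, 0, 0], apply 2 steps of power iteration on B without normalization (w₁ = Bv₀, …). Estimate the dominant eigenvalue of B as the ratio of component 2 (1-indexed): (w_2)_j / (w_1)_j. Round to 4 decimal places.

B = K + I has rows (0, 3, -4); (3, 7, 4); (-2, 0, 5)
w1 = Bv₀ = (0, 3, -2)
w2 = Bw1 = (17, 13, -10)
Ratio: 13/3 = 4.3333

μ ≈ 4.3333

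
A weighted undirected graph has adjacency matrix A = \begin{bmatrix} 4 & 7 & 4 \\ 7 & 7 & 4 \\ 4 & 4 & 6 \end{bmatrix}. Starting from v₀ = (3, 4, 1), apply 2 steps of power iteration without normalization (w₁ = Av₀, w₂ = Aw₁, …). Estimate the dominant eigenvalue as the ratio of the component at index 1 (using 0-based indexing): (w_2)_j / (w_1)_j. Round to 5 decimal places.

w1 = Av₀ = (44, 53, 34)
w2 = Aw1 = (683, 815, 592)
Ratio at component: 815 / 53 = 15.37736

λ ≈ 15.37736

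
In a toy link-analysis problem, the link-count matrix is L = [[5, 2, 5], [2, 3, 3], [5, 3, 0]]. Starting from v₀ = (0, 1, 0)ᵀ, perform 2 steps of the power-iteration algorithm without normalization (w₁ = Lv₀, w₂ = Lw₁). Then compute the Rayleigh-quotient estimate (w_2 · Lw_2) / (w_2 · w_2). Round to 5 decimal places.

λ ≈ 9.62514

w1 = Lv₀ = (2, 3, 3)
w2 = Lw1 = (31, 22, 19)
Lw2 = (294, 185, 221)
w2·Lw2 = 31·294 + 22·185 + 19·221 = 17383; w2·w2 = 31·31 + 22·22 + 19·19 = 1806
λ ≈ 17383/1806 = 9.62514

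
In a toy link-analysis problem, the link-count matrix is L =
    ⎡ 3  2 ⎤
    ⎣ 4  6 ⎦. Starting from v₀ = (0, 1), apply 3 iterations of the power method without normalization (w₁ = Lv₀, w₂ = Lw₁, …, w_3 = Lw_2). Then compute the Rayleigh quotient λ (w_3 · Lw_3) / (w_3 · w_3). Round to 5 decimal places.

w1 = Lv₀ = (2, 6)
w2 = Lw1 = (18, 44)
w3 = Lw2 = (142, 336)
Lw3 = (1098, 2584)
w3·Lw3 = 142·1098 + 336·2584 = 1024140; w3·w3 = 142·142 + 336·336 = 133060
λ ≈ 1024140/133060 = 7.69683

λ ≈ 7.69683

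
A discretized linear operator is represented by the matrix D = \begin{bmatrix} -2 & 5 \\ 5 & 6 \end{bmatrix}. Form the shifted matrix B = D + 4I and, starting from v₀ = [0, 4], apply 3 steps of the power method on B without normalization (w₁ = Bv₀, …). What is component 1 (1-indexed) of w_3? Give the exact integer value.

B = D + 4I has rows (2, 5); (5, 10)
w1 = Bv₀ = (20, 40)
w2 = Bw1 = (240, 500)
w3 = Bw2 = (2980, 6200)
Requested component of w3: 2980

2980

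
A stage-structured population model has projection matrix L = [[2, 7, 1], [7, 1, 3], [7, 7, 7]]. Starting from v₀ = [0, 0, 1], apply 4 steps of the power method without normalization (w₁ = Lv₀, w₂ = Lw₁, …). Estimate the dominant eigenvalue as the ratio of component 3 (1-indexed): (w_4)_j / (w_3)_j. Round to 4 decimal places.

λ ≈ 12.9855

w1 = Lv₀ = (1, 3, 7)
w2 = Lw1 = (30, 31, 77)
w3 = Lw2 = (354, 472, 966)
w4 = Lw3 = (4978, 5848, 12544)
Ratio at component: 12544 / 966 = 12.9855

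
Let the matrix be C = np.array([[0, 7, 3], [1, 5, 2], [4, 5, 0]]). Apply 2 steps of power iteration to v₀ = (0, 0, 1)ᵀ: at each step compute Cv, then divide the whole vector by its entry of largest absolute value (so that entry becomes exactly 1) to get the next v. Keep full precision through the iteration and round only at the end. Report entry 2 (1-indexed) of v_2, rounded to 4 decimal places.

Cv0 = (3.00000, 2.00000, 0.00000); divide by 3.00000 → v1 = (1.00000, 0.66667, 0.00000)
Cv1 = (4.66667, 4.33333, 7.33333); divide by 7.33333 → v2 = (0.63636, 0.59091, 1.00000)
Requested entry of v2: 13/22 = 0.5909

0.5909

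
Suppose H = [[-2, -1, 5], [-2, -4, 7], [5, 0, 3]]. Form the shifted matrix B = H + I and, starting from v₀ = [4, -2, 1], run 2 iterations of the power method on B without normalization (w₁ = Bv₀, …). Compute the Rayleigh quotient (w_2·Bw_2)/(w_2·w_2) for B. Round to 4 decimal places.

B = H + I has rows (-1, -1, 5); (-2, -3, 7); (5, 0, 4)
w1 = Bv₀ = (3, 5, 24)
w2 = Bw1 = (112, 147, 111)
Bw2 = (296, 112, 1004)
w2·Bw2 = 161060; w2·w2 = 46474; μ ≈ 161060/46474 = 3.4656

3.4656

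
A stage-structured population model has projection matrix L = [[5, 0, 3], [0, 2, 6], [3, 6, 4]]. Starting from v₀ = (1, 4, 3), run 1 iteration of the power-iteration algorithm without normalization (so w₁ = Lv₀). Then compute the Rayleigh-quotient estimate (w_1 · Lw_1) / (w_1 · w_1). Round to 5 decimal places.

w1 = Lv₀ = (5·1 + 0·4 + 3·3; 0·1 + 2·4 + 6·3; 3·1 + 6·4 + 4·3) = (14, 26, 39)
Lw1 = (187, 286, 354)
w1·Lw1 = 14·187 + 26·286 + 39·354 = 23860; w1·w1 = 14·14 + 26·26 + 39·39 = 2393
λ ≈ 23860/2393 = 9.97075

9.97075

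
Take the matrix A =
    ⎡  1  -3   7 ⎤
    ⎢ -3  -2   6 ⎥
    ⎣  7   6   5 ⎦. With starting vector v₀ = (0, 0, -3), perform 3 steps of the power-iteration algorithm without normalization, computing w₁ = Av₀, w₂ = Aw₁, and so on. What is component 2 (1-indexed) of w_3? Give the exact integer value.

-1782

w1 = Av₀ = (1·0 + (-3)·0 + 7·(-3); (-3)·0 + (-2)·0 + 6·(-3); 7·0 + 6·0 + 5·(-3)) = (-21, -18, -15)
w2 = Aw1 = (1·(-21) + (-3)·(-18) + 7·(-15); (-3)·(-21) + (-2)·(-18) + 6·(-15); 7·(-21) + 6·(-18) + 5·(-15)) = (-72, 9, -330)
w3 = Aw2 = (-2409, -1782, -2100)
The requested component of w3 is -1782.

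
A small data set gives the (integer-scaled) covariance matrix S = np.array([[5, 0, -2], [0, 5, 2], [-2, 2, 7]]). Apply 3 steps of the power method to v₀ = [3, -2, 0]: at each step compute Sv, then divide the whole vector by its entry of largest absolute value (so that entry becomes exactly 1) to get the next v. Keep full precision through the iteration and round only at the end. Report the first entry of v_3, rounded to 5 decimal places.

-0.61111

Sv0 = (15.000000, -10.000000, -10.000000); divide by 15.000000 → v1 = (1.000000, -0.666667, -0.666667)
Sv1 = (6.333333, -4.666667, -8.000000); divide by -8.000000 → v2 = (-0.791667, 0.583333, 1.000000)
Sv2 = (-5.958333, 4.916667, 9.750000); divide by 9.750000 → v3 = (-0.611111, 0.504274, 1.000000)
Requested entry of v3: 715/-1170 = -0.61111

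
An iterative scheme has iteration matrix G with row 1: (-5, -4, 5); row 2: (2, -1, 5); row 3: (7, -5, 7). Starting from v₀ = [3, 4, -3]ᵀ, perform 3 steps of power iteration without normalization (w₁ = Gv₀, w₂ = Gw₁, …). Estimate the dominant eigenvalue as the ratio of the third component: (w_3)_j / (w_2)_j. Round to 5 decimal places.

w1 = Gv₀ = ((-5)·3 + (-4)·4 + 5·(-3); 2·3 + (-1)·4 + 5·(-3); 7·3 + (-5)·4 + 7·(-3)) = (-46, -13, -20)
w2 = Gw1 = ((-5)·(-46) + (-4)·(-13) + 5·(-20); 2·(-46) + (-1)·(-13) + 5·(-20); 7·(-46) + (-5)·(-13) + 7·(-20)) = (182, -179, -397)
w3 = Gw2 = (-2179, -1442, -610)
Ratio at component: -610 / -397 = 1.53652

λ ≈ 1.53652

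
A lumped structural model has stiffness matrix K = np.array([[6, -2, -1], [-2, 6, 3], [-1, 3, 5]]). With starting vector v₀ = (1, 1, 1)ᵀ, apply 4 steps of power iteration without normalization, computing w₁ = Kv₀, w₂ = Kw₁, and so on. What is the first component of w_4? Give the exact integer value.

-2563

w1 = Kv₀ = (3, 7, 7)
w2 = Kw1 = (-3, 57, 53)
w3 = Kw2 = (-185, 507, 439)
w4 = Kw3 = (-2563, 4729, 3901)
The requested component of w4 is -2563.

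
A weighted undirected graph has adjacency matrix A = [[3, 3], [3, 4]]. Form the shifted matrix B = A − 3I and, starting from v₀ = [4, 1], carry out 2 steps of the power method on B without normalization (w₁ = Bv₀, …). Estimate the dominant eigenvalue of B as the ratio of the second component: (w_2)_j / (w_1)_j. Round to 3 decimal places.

B = A − 3I has rows (0, 3); (3, 1)
w1 = Bv₀ = (3, 13)
w2 = Bw1 = (39, 22)
Ratio: 22/13 = 1.692

μ ≈ 1.692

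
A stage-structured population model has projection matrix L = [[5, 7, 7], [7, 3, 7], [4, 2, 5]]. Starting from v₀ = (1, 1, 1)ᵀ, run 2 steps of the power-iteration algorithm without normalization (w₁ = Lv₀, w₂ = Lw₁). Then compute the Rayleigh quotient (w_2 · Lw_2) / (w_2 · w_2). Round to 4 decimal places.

λ ≈ 15.2364

w1 = Lv₀ = (5·1 + 7·1 + 7·1; 7·1 + 3·1 + 7·1; 4·1 + 2·1 + 5·1) = (19, 17, 11)
w2 = Lw1 = (5·19 + 7·17 + 7·11; 7·19 + 3·17 + 7·11; 4·19 + 2·17 + 5·11) = (291, 261, 165)
Lw2 = (4437, 3975, 2511)
w2·Lw2 = 291·4437 + 261·3975 + 165·2511 = 2742957; w2·w2 = 291·291 + 261·261 + 165·165 = 180027
λ ≈ 2742957/180027 = 15.2364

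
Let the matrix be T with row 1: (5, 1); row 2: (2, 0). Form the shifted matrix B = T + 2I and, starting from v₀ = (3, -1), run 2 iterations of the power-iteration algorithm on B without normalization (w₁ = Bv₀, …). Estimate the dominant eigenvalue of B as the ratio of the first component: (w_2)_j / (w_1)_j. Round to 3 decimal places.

7.200

B = T + 2I has rows (7, 1); (2, 2)
w1 = Bv₀ = (7·3 + 1·(-1); 2·3 + 2·(-1)) = (20, 4)
w2 = Bw1 = (7·20 + 1·4; 2·20 + 2·4) = (144, 48)
Ratio: 144/20 = 7.200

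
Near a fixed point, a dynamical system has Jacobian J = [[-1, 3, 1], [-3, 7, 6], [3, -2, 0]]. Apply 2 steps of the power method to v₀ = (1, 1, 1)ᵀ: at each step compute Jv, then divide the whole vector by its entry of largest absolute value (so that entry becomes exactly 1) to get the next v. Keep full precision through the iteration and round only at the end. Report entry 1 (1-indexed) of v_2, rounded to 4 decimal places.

Jv0 = (3.00000, 10.00000, 1.00000); divide by 10.00000 → v1 = (0.30000, 1.00000, 0.10000)
Jv1 = (2.80000, 6.70000, -1.10000); divide by 6.70000 → v2 = (0.41791, 1.00000, -0.16418)
Requested entry of v2: 28/67 = 0.4179

0.4179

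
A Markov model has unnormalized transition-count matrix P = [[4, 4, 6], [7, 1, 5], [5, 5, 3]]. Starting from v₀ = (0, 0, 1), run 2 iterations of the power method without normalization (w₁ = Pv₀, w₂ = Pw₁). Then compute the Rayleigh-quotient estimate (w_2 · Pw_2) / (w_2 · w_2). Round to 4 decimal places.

13.3333

w1 = Pv₀ = (4·0 + 4·0 + 6·1; 7·0 + 1·0 + 5·1; 5·0 + 5·0 + 3·1) = (6, 5, 3)
w2 = Pw1 = (4·6 + 4·5 + 6·3; 7·6 + 1·5 + 5·3; 5·6 + 5·5 + 3·3) = (62, 62, 64)
Pw2 = (880, 816, 812)
w2·Pw2 = 62·880 + 62·816 + 64·812 = 157120; w2·w2 = 62·62 + 62·62 + 64·64 = 11784
λ ≈ 157120/11784 = 13.3333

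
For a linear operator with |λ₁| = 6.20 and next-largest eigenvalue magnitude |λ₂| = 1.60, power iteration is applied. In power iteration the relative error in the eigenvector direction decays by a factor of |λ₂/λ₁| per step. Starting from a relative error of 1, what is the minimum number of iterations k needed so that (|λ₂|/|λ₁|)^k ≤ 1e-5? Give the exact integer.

|λ₂/λ₁| = 1.60/6.20 = 0.25806
Need k ≥ ln(1e-5) / ln(0.25806) = -11.5129 / -1.3545 ≈ 8.499
Smallest integer k satisfying the bound: 9

9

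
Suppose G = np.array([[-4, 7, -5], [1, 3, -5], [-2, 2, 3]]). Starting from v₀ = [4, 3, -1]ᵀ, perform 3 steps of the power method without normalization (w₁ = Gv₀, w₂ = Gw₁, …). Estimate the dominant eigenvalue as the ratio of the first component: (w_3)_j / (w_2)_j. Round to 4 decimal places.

λ ≈ 1.5676

w1 = Gv₀ = ((-4)·4 + 7·3 + (-5)·(-1); 1·4 + 3·3 + (-5)·(-1); (-2)·4 + 2·3 + 3·(-1)) = (10, 18, -5)
w2 = Gw1 = ((-4)·10 + 7·18 + (-5)·(-5); 1·10 + 3·18 + (-5)·(-5); (-2)·10 + 2·18 + 3·(-5)) = (111, 89, 1)
w3 = Gw2 = (174, 373, -41)
Ratio at component: 174 / 111 = 1.5676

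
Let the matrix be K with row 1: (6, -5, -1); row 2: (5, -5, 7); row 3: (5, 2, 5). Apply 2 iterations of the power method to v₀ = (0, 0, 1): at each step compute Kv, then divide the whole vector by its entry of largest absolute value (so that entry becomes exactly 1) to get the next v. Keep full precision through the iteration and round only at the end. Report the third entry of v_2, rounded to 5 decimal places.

Kv0 = (-1.000000, 7.000000, 5.000000); divide by 7.000000 → v1 = (-0.142857, 1.000000, 0.714286)
Kv1 = (-6.571429, -0.714286, 4.857143); divide by -6.571429 → v2 = (1.000000, 0.108696, -0.739130)
Requested entry of v2: 34/-46 = -0.73913

-0.73913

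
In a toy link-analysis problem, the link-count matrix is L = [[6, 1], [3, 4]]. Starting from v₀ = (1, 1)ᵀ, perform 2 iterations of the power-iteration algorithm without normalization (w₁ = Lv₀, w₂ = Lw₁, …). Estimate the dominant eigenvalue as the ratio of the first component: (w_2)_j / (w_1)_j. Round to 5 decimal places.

w1 = Lv₀ = (7, 7)
w2 = Lw1 = (49, 49)
Ratio at component: 49 / 7 = 7.00000

7.00000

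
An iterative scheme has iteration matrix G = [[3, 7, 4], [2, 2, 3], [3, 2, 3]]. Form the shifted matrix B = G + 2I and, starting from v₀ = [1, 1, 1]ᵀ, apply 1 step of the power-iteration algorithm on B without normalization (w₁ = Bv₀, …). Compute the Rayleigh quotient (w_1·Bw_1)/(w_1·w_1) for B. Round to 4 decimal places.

B = G + 2I has rows (5, 7, 4); (2, 4, 3); (3, 2, 5)
w1 = Bv₀ = (5·1 + 7·1 + 4·1; 2·1 + 4·1 + 3·1; 3·1 + 2·1 + 5·1) = (16, 9, 10)
Bw1 = (183, 98, 116)
w1·Bw1 = 4970; w1·w1 = 437; μ ≈ 4970/437 = 11.3730

μ ≈ 11.3730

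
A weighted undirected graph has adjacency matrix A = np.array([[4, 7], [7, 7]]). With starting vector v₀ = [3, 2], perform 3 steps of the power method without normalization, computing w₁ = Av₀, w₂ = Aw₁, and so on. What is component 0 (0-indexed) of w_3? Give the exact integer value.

w1 = Av₀ = (4·3 + 7·2; 7·3 + 7·2) = (26, 35)
w2 = Aw1 = (4·26 + 7·35; 7·26 + 7·35) = (349, 427)
w3 = Aw2 = (4385, 5432)
The requested component of w3 is 4385.

4385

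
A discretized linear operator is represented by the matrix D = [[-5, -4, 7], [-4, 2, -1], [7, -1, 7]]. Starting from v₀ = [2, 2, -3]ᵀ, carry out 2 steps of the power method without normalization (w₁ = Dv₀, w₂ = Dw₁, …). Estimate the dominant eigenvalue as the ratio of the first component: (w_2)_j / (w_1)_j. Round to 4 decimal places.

λ ≈ -3.4872

w1 = Dv₀ = ((-5)·2 + (-4)·2 + 7·(-3); (-4)·2 + 2·2 + (-1)·(-3); 7·2 + (-1)·2 + 7·(-3)) = (-39, -1, -9)
w2 = Dw1 = ((-5)·(-39) + (-4)·(-1) + 7·(-9); (-4)·(-39) + 2·(-1) + (-1)·(-9); 7·(-39) + (-1)·(-1) + 7·(-9)) = (136, 163, -335)
Ratio at component: 136 / -39 = -3.4872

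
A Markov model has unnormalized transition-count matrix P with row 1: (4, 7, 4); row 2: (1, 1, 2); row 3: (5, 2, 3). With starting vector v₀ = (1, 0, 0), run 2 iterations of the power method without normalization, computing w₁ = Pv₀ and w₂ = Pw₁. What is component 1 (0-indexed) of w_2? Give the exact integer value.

w1 = Pv₀ = (4·1 + 7·0 + 4·0; 1·1 + 1·0 + 2·0; 5·1 + 2·0 + 3·0) = (4, 1, 5)
w2 = Pw1 = (4·4 + 7·1 + 4·5; 1·4 + 1·1 + 2·5; 5·4 + 2·1 + 3·5) = (43, 15, 37)
The requested component of w2 is 15.

15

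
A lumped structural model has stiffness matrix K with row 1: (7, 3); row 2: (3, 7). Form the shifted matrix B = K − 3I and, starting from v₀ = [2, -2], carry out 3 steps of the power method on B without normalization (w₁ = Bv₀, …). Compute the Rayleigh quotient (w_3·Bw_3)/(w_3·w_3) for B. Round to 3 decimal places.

B = K − 3I has rows (4, 3); (3, 4)
w1 = Bv₀ = (4·2 + 3·(-2); 3·2 + 4·(-2)) = (2, -2)
w2 = Bw1 = (4·2 + 3·(-2); 3·2 + 4·(-2)) = (2, -2)
w3 = Bw2 = (2, -2)
Bw3 = (2, -2)
w3·Bw3 = 8; w3·w3 = 8; μ ≈ 8/8 = 1.000

μ ≈ 1.000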